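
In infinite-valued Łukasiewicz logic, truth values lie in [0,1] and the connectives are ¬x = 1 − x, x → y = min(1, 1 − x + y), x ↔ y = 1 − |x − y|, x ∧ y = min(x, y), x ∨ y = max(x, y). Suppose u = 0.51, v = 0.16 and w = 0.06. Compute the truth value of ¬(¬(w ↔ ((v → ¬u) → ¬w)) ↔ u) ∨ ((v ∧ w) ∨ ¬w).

¬u = 1 − 0.51 = 0.49
v → ¬u = min(1, 1 − 0.16 + 0.49) = min(1, 1.33) = 1.00
¬w = 1 − 0.06 = 0.94
(v → ¬u) → ¬w = min(1, 1 − 1.00 + 0.94) = min(1, 0.94) = 0.94
w ↔ ((v → ¬u) → ¬w) = 1 − |0.06 − 0.94| = 1 − 0.88 = 0.12
¬(w ↔ ((v → ¬u) → ¬w)) = 1 − 0.12 = 0.88
¬(w ↔ ((v → ¬u) → ¬w)) ↔ u = 1 − |0.88 − 0.51| = 1 − 0.37 = 0.63
¬(¬(w ↔ ((v → ¬u) → ¬w)) ↔ u) = 1 − 0.63 = 0.37
v ∧ w = min(0.16, 0.06) = 0.06
(v ∧ w) ∨ ¬w = max(0.06, 0.94) = 0.94
¬(¬(w ↔ ((v → ¬u) → ¬w)) ↔ u) ∨ ((v ∧ w) ∨ ¬w) = max(0.37, 0.94) = 0.94

0.94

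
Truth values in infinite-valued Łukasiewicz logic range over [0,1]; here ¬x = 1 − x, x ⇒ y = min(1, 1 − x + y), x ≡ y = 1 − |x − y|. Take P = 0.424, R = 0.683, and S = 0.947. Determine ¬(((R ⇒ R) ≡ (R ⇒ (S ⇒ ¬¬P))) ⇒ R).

R ⇒ R = min(1, 1 − 0.683 + 0.683) = min(1, 1.000) = 1.000
¬P = 1 − 0.424 = 0.576
¬¬P = 1 − 0.576 = 0.424
S ⇒ ¬¬P = min(1, 1 − 0.947 + 0.424) = min(1, 0.477) = 0.477
R ⇒ (S ⇒ ¬¬P) = min(1, 1 − 0.683 + 0.477) = min(1, 0.794) = 0.794
(R ⇒ R) ≡ (R ⇒ (S ⇒ ¬¬P)) = 1 − |1.000 − 0.794| = 1 − 0.206 = 0.794
((R ⇒ R) ≡ (R ⇒ (S ⇒ ¬¬P))) ⇒ R = min(1, 1 − 0.794 + 0.683) = min(1, 0.889) = 0.889
¬(((R ⇒ R) ≡ (R ⇒ (S ⇒ ¬¬P))) ⇒ R) = 1 − 0.889 = 0.111

0.111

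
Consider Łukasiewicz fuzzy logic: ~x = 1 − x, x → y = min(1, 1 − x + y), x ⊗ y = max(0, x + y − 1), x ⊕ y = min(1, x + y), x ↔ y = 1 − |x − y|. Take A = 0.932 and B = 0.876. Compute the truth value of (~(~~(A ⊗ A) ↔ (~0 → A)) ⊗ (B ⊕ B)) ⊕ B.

A ⊗ A = max(0, 0.932 + 0.932 − 1) = max(0, 0.864) = 0.864
~(A ⊗ A) = 1 − 0.864 = 0.136
~~(A ⊗ A) = 1 − 0.136 = 0.864
~0 = 1 − 0.000 = 1.000
~0 → A = min(1, 1 − 1.000 + 0.932) = min(1, 0.932) = 0.932
~~(A ⊗ A) ↔ (~0 → A) = 1 − |0.864 − 0.932| = 1 − 0.068 = 0.932
~(~~(A ⊗ A) ↔ (~0 → A)) = 1 − 0.932 = 0.068
B ⊕ B = min(1, 0.876 + 0.876) = min(1, 1.752) = 1.000
~(~~(A ⊗ A) ↔ (~0 → A)) ⊗ (B ⊕ B) = max(0, 0.068 + 1.000 − 1) = max(0, 0.068) = 0.068
(~(~~(A ⊗ A) ↔ (~0 → A)) ⊗ (B ⊕ B)) ⊕ B = min(1, 0.068 + 0.876) = min(1, 0.944) = 0.944

0.944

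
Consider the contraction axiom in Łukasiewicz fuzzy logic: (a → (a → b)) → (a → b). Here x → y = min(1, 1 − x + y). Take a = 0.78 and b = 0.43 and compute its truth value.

0.78

a → b = min(1, 1 − 0.78 + 0.43) = min(1, 0.65) = 0.65
a → (a → b) = min(1, 1 − 0.78 + 0.65) = min(1, 0.87) = 0.87
(a → (a → b)) → (a → b) = min(1, 1 − 0.87 + 0.65) = min(1, 0.78) = 0.78
(The value 0.78 < 1 shows this instance is not satisfied; fails in Ł∞ (the t-norm is not idempotent).)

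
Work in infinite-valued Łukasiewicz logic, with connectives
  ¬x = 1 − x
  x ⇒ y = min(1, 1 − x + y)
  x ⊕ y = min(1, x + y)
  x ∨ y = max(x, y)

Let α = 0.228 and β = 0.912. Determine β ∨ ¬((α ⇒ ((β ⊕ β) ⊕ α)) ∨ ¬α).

β ⊕ β = min(1, 0.912 + 0.912) = min(1, 1.824) = 1.000
(β ⊕ β) ⊕ α = min(1, 1.000 + 0.228) = min(1, 1.228) = 1.000
α ⇒ ((β ⊕ β) ⊕ α) = min(1, 1 − 0.228 + 1.000) = min(1, 1.772) = 1.000
¬α = 1 − 0.228 = 0.772
(α ⇒ ((β ⊕ β) ⊕ α)) ∨ ¬α = max(1.000, 0.772) = 1.000
¬((α ⇒ ((β ⊕ β) ⊕ α)) ∨ ¬α) = 1 − 1.000 = 0.000
β ∨ ¬((α ⇒ ((β ⊕ β) ⊕ α)) ∨ ¬α) = max(0.912, 0.000) = 0.912

0.912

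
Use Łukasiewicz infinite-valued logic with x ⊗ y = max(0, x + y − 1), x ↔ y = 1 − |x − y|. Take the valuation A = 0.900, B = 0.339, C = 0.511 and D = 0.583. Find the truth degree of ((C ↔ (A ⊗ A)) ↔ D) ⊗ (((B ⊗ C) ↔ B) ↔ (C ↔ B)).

A ⊗ A = max(0, 0.900 + 0.900 − 1) = max(0, 0.800) = 0.800
C ↔ (A ⊗ A) = 1 − |0.511 − 0.800| = 1 − 0.289 = 0.711
(C ↔ (A ⊗ A)) ↔ D = 1 − |0.711 − 0.583| = 1 − 0.128 = 0.872
B ⊗ C = max(0, 0.339 + 0.511 − 1) = max(0, -0.150) = 0.000
(B ⊗ C) ↔ B = 1 − |0.000 − 0.339| = 1 − 0.339 = 0.661
C ↔ B = 1 − |0.511 − 0.339| = 1 − 0.172 = 0.828
((B ⊗ C) ↔ B) ↔ (C ↔ B) = 1 − |0.661 − 0.828| = 1 − 0.167 = 0.833
((C ↔ (A ⊗ A)) ↔ D) ⊗ (((B ⊗ C) ↔ B) ↔ (C ↔ B)) = max(0, 0.872 + 0.833 − 1) = max(0, 0.705) = 0.705

0.705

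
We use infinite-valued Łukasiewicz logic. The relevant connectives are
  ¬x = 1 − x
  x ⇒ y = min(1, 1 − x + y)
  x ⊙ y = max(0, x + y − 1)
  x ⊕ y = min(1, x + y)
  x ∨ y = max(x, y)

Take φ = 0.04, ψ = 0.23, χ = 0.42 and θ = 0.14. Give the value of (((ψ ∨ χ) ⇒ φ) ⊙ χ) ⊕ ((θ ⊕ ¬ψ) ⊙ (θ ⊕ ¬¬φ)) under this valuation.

0.13

ψ ∨ χ = max(0.23, 0.42) = 0.42
(ψ ∨ χ) ⇒ φ = min(1, 1 − 0.42 + 0.04) = min(1, 0.62) = 0.62
((ψ ∨ χ) ⇒ φ) ⊙ χ = max(0, 0.62 + 0.42 − 1) = max(0, 0.04) = 0.04
¬ψ = 1 − 0.23 = 0.77
θ ⊕ ¬ψ = min(1, 0.14 + 0.77) = min(1, 0.91) = 0.91
¬φ = 1 − 0.04 = 0.96
¬¬φ = 1 − 0.96 = 0.04
θ ⊕ ¬¬φ = min(1, 0.14 + 0.04) = min(1, 0.18) = 0.18
(θ ⊕ ¬ψ) ⊙ (θ ⊕ ¬¬φ) = max(0, 0.91 + 0.18 − 1) = max(0, 0.09) = 0.09
(((ψ ∨ χ) ⇒ φ) ⊙ χ) ⊕ ((θ ⊕ ¬ψ) ⊙ (θ ⊕ ¬¬φ)) = min(1, 0.04 + 0.09) = min(1, 0.13) = 0.13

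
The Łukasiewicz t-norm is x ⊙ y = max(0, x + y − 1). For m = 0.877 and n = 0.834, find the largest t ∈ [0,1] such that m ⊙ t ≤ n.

The residuum of the Łukasiewicz t-norm gives the supremum: min(1, 1 − 0.877 + 0.834).
1 − 0.877 + 0.834 = 0.957, so t = min(1, 0.957) = 0.957.
Check: 0.877 ⊙ 0.957 = max(0, 0.834) = 0.834 ≤ 0.834.

0.957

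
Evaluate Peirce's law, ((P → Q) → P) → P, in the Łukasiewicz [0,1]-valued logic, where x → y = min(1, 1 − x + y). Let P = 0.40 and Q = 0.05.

0.65

P → Q = min(1, 1 − 0.40 + 0.05) = min(1, 0.65) = 0.65
(P → Q) → P = min(1, 1 − 0.65 + 0.40) = min(1, 0.75) = 0.75
((P → Q) → P) → P = min(1, 1 − 0.75 + 0.40) = min(1, 0.65) = 0.65
(The value 0.65 < 1 shows this instance is not satisfied; not a Ł∞-tautology in general.)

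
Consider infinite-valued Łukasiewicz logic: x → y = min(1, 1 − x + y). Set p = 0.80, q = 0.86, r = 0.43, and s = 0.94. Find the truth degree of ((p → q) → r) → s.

1.00

p → q = min(1, 1 − 0.80 + 0.86) = min(1, 1.06) = 1.00
(p → q) → r = min(1, 1 − 1.00 + 0.43) = min(1, 0.43) = 0.43
((p → q) → r) → s = min(1, 1 − 0.43 + 0.94) = min(1, 1.51) = 1.00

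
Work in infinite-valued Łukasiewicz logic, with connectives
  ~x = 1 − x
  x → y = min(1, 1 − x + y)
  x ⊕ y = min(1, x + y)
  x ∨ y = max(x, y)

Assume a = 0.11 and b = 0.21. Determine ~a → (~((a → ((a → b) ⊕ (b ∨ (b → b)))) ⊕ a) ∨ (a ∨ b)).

0.32

~a = 1 − 0.11 = 0.89
a → b = min(1, 1 − 0.11 + 0.21) = min(1, 1.10) = 1.00
b → b = min(1, 1 − 0.21 + 0.21) = min(1, 1.00) = 1.00
b ∨ (b → b) = max(0.21, 1.00) = 1.00
(a → b) ⊕ (b ∨ (b → b)) = min(1, 1.00 + 1.00) = min(1, 2.00) = 1.00
a → ((a → b) ⊕ (b ∨ (b → b))) = min(1, 1 − 0.11 + 1.00) = min(1, 1.89) = 1.00
(a → ((a → b) ⊕ (b ∨ (b → b)))) ⊕ a = min(1, 1.00 + 0.11) = min(1, 1.11) = 1.00
~((a → ((a → b) ⊕ (b ∨ (b → b)))) ⊕ a) = 1 − 1.00 = 0.00
a ∨ b = max(0.11, 0.21) = 0.21
~((a → ((a → b) ⊕ (b ∨ (b → b)))) ⊕ a) ∨ (a ∨ b) = max(0.00, 0.21) = 0.21
~a → (~((a → ((a → b) ⊕ (b ∨ (b → b)))) ⊕ a) ∨ (a ∨ b)) = min(1, 1 − 0.89 + 0.21) = min(1, 0.32) = 0.32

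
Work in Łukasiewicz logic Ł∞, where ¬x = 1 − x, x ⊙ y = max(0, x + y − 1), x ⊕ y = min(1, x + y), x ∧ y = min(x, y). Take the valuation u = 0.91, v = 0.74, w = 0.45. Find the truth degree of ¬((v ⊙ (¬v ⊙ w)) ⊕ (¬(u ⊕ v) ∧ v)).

1.00

¬v = 1 − 0.74 = 0.26
¬v ⊙ w = max(0, 0.26 + 0.45 − 1) = max(0, -0.29) = 0.00
v ⊙ (¬v ⊙ w) = max(0, 0.74 + 0.00 − 1) = max(0, -0.26) = 0.00
u ⊕ v = min(1, 0.91 + 0.74) = min(1, 1.65) = 1.00
¬(u ⊕ v) = 1 − 1.00 = 0.00
¬(u ⊕ v) ∧ v = min(0.00, 0.74) = 0.00
(v ⊙ (¬v ⊙ w)) ⊕ (¬(u ⊕ v) ∧ v) = min(1, 0.00 + 0.00) = min(1, 0.00) = 0.00
¬((v ⊙ (¬v ⊙ w)) ⊕ (¬(u ⊕ v) ∧ v)) = 1 − 0.00 = 1.00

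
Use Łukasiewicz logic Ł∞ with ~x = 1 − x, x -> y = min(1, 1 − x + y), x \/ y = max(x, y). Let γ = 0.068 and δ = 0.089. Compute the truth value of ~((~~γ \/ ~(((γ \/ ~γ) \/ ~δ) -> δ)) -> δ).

~γ = 1 − 0.068 = 0.932
~~γ = 1 − 0.932 = 0.068
γ \/ ~γ = max(0.068, 0.932) = 0.932
~δ = 1 − 0.089 = 0.911
(γ \/ ~γ) \/ ~δ = max(0.932, 0.911) = 0.932
((γ \/ ~γ) \/ ~δ) -> δ = min(1, 1 − 0.932 + 0.089) = min(1, 0.157) = 0.157
~(((γ \/ ~γ) \/ ~δ) -> δ) = 1 − 0.157 = 0.843
~~γ \/ ~(((γ \/ ~γ) \/ ~δ) -> δ) = max(0.068, 0.843) = 0.843
(~~γ \/ ~(((γ \/ ~γ) \/ ~δ) -> δ)) -> δ = min(1, 1 − 0.843 + 0.089) = min(1, 0.246) = 0.246
~((~~γ \/ ~(((γ \/ ~γ) \/ ~δ) -> δ)) -> δ) = 1 − 0.246 = 0.754

0.754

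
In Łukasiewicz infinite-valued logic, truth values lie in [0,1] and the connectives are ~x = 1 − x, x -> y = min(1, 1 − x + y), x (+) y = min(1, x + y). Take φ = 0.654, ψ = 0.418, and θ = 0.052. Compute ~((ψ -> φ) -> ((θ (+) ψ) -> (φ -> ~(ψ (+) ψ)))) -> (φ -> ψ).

ψ -> φ = min(1, 1 − 0.418 + 0.654) = min(1, 1.236) = 1.000
θ (+) ψ = min(1, 0.052 + 0.418) = min(1, 0.470) = 0.470
ψ (+) ψ = min(1, 0.418 + 0.418) = min(1, 0.836) = 0.836
~(ψ (+) ψ) = 1 − 0.836 = 0.164
φ -> ~(ψ (+) ψ) = min(1, 1 − 0.654 + 0.164) = min(1, 0.510) = 0.510
(θ (+) ψ) -> (φ -> ~(ψ (+) ψ)) = min(1, 1 − 0.470 + 0.510) = min(1, 1.040) = 1.000
(ψ -> φ) -> ((θ (+) ψ) -> (φ -> ~(ψ (+) ψ))) = min(1, 1 − 1.000 + 1.000) = min(1, 1.000) = 1.000
~((ψ -> φ) -> ((θ (+) ψ) -> (φ -> ~(ψ (+) ψ)))) = 1 − 1.000 = 0.000
φ -> ψ = min(1, 1 − 0.654 + 0.418) = min(1, 0.764) = 0.764
~((ψ -> φ) -> ((θ (+) ψ) -> (φ -> ~(ψ (+) ψ)))) -> (φ -> ψ) = min(1, 1 − 0.000 + 0.764) = min(1, 1.764) = 1.000

1.000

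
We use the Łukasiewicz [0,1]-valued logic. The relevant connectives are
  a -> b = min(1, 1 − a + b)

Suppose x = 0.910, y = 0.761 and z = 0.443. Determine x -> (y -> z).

0.772

y -> z = min(1, 1 − 0.761 + 0.443) = min(1, 0.682) = 0.682
x -> (y -> z) = min(1, 1 − 0.910 + 0.682) = min(1, 0.772) = 0.772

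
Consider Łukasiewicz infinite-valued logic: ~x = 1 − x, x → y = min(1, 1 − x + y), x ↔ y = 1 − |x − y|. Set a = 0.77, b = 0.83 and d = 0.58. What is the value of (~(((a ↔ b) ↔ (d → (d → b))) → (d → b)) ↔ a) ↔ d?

0.65

a ↔ b = 1 − |0.77 − 0.83| = 1 − 0.06 = 0.94
d → b = min(1, 1 − 0.58 + 0.83) = min(1, 1.25) = 1.00
d → (d → b) = min(1, 1 − 0.58 + 1.00) = min(1, 1.42) = 1.00
(a ↔ b) ↔ (d → (d → b)) = 1 − |0.94 − 1.00| = 1 − 0.06 = 0.94
((a ↔ b) ↔ (d → (d → b))) → (d → b) = min(1, 1 − 0.94 + 1.00) = min(1, 1.06) = 1.00
~(((a ↔ b) ↔ (d → (d → b))) → (d → b)) = 1 − 1.00 = 0.00
~(((a ↔ b) ↔ (d → (d → b))) → (d → b)) ↔ a = 1 − |0.00 − 0.77| = 1 − 0.77 = 0.23
(~(((a ↔ b) ↔ (d → (d → b))) → (d → b)) ↔ a) ↔ d = 1 − |0.23 − 0.58| = 1 − 0.35 = 0.65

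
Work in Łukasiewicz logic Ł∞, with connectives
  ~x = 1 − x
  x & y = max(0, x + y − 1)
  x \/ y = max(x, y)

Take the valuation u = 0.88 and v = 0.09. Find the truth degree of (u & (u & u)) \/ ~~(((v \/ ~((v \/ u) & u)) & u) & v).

0.64

u & u = max(0, 0.88 + 0.88 − 1) = max(0, 0.76) = 0.76
u & (u & u) = max(0, 0.88 + 0.76 − 1) = max(0, 0.64) = 0.64
v \/ u = max(0.09, 0.88) = 0.88
(v \/ u) & u = max(0, 0.88 + 0.88 − 1) = max(0, 0.76) = 0.76
~((v \/ u) & u) = 1 − 0.76 = 0.24
v \/ ~((v \/ u) & u) = max(0.09, 0.24) = 0.24
(v \/ ~((v \/ u) & u)) & u = max(0, 0.24 + 0.88 − 1) = max(0, 0.12) = 0.12
((v \/ ~((v \/ u) & u)) & u) & v = max(0, 0.12 + 0.09 − 1) = max(0, -0.79) = 0.00
~(((v \/ ~((v \/ u) & u)) & u) & v) = 1 − 0.00 = 1.00
~~(((v \/ ~((v \/ u) & u)) & u) & v) = 1 − 1.00 = 0.00
(u & (u & u)) \/ ~~(((v \/ ~((v \/ u) & u)) & u) & v) = max(0.64, 0.00) = 0.64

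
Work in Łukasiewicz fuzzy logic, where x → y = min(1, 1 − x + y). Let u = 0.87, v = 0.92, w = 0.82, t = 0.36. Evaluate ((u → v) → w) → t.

0.54

u → v = min(1, 1 − 0.87 + 0.92) = min(1, 1.05) = 1.00
(u → v) → w = min(1, 1 − 1.00 + 0.82) = min(1, 0.82) = 0.82
((u → v) → w) → t = min(1, 1 − 0.82 + 0.36) = min(1, 0.54) = 0.54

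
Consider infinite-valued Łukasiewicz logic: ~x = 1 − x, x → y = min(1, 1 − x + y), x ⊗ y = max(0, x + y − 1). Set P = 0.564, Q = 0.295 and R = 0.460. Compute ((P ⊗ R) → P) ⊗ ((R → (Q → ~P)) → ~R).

P ⊗ R = max(0, 0.564 + 0.460 − 1) = max(0, 0.024) = 0.024
(P ⊗ R) → P = min(1, 1 − 0.024 + 0.564) = min(1, 1.540) = 1.000
~P = 1 − 0.564 = 0.436
Q → ~P = min(1, 1 − 0.295 + 0.436) = min(1, 1.141) = 1.000
R → (Q → ~P) = min(1, 1 − 0.460 + 1.000) = min(1, 1.540) = 1.000
~R = 1 − 0.460 = 0.540
(R → (Q → ~P)) → ~R = min(1, 1 − 1.000 + 0.540) = min(1, 0.540) = 0.540
((P ⊗ R) → P) ⊗ ((R → (Q → ~P)) → ~R) = max(0, 1.000 + 0.540 − 1) = max(0, 0.540) = 0.540

0.540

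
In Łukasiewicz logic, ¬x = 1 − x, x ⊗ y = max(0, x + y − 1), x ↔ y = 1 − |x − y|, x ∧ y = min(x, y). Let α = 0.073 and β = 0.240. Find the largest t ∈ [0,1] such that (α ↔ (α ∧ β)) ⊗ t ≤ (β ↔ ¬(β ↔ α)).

0.927

α ∧ β = min(0.073, 0.240) = 0.073
α ↔ (α ∧ β) = 1 − |0.073 − 0.073| = 1 − 0.000 = 1.000
So the left factor is α ↔ (α ∧ β) = 1.000.
β ↔ α = 1 − |0.240 − 0.073| = 1 − 0.167 = 0.833
¬(β ↔ α) = 1 − 0.833 = 0.167
β ↔ ¬(β ↔ α) = 1 − |0.240 − 0.167| = 1 − 0.073 = 0.927
So the right-hand bound is β ↔ ¬(β ↔ α) = 0.927.
The residuum of the Łukasiewicz t-norm gives the supremum: min(1, 1 − 1.000 + 0.927).
1 − 1.000 + 0.927 = 0.927, so t = min(1, 0.927) = 0.927.
Check: 1.000 ⊗ 0.927 = max(0, 0.927) = 0.927 ≤ 0.927.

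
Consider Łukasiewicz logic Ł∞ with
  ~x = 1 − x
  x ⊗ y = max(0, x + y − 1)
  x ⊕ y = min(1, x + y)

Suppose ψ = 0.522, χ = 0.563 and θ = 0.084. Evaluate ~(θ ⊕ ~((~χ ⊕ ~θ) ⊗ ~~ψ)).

0.438

~χ = 1 − 0.563 = 0.437
~θ = 1 − 0.084 = 0.916
~χ ⊕ ~θ = min(1, 0.437 + 0.916) = min(1, 1.353) = 1.000
~ψ = 1 − 0.522 = 0.478
~~ψ = 1 − 0.478 = 0.522
(~χ ⊕ ~θ) ⊗ ~~ψ = max(0, 1.000 + 0.522 − 1) = max(0, 0.522) = 0.522
~((~χ ⊕ ~θ) ⊗ ~~ψ) = 1 − 0.522 = 0.478
θ ⊕ ~((~χ ⊕ ~θ) ⊗ ~~ψ) = min(1, 0.084 + 0.478) = min(1, 0.562) = 0.562
~(θ ⊕ ~((~χ ⊕ ~θ) ⊗ ~~ψ)) = 1 − 0.562 = 0.438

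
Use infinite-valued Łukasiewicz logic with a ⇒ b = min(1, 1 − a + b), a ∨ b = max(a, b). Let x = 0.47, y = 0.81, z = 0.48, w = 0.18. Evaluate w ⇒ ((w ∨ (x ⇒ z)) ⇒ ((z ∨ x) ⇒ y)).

1.00

x ⇒ z = min(1, 1 − 0.47 + 0.48) = min(1, 1.01) = 1.00
w ∨ (x ⇒ z) = max(0.18, 1.00) = 1.00
z ∨ x = max(0.48, 0.47) = 0.48
(z ∨ x) ⇒ y = min(1, 1 − 0.48 + 0.81) = min(1, 1.33) = 1.00
(w ∨ (x ⇒ z)) ⇒ ((z ∨ x) ⇒ y) = min(1, 1 − 1.00 + 1.00) = min(1, 1.00) = 1.00
w ⇒ ((w ∨ (x ⇒ z)) ⇒ ((z ∨ x) ⇒ y)) = min(1, 1 − 0.18 + 1.00) = min(1, 1.82) = 1.00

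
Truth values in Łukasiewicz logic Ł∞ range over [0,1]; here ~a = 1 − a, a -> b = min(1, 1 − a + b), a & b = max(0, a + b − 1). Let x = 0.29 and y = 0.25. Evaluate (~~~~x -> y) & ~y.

~x = 1 − 0.29 = 0.71
~~x = 1 − 0.71 = 0.29
~~~x = 1 − 0.29 = 0.71
~~~~x = 1 − 0.71 = 0.29
~~~~x -> y = min(1, 1 − 0.29 + 0.25) = min(1, 0.96) = 0.96
~y = 1 − 0.25 = 0.75
(~~~~x -> y) & ~y = max(0, 0.96 + 0.75 − 1) = max(0, 0.71) = 0.71

0.71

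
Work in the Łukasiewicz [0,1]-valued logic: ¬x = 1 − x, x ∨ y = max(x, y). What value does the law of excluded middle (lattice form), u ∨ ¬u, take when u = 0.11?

¬u = 1 − 0.11 = 0.89
u ∨ ¬u = max(0.11, 0.89) = 0.89
(The value 0.89 < 1 shows this instance is not satisfied; not a Ł∞-tautology — its value is max(a, 1−a).)

0.89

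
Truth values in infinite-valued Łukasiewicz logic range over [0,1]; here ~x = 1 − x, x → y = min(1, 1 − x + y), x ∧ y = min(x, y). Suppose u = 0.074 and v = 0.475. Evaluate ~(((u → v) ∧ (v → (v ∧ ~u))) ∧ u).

0.926

u → v = min(1, 1 − 0.074 + 0.475) = min(1, 1.401) = 1.000
~u = 1 − 0.074 = 0.926
v ∧ ~u = min(0.475, 0.926) = 0.475
v → (v ∧ ~u) = min(1, 1 − 0.475 + 0.475) = min(1, 1.000) = 1.000
(u → v) ∧ (v → (v ∧ ~u)) = min(1.000, 1.000) = 1.000
((u → v) ∧ (v → (v ∧ ~u))) ∧ u = min(1.000, 0.074) = 0.074
~(((u → v) ∧ (v → (v ∧ ~u))) ∧ u) = 1 − 0.074 = 0.926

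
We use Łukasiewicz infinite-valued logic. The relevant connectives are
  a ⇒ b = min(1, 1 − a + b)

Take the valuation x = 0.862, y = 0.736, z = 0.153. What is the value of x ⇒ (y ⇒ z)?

0.555

y ⇒ z = min(1, 1 − 0.736 + 0.153) = min(1, 0.417) = 0.417
x ⇒ (y ⇒ z) = min(1, 1 − 0.862 + 0.417) = min(1, 0.555) = 0.555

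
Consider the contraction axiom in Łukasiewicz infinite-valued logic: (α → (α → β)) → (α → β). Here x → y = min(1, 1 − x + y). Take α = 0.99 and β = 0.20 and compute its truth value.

α → β = min(1, 1 − 0.99 + 0.20) = min(1, 0.21) = 0.21
α → (α → β) = min(1, 1 − 0.99 + 0.21) = min(1, 0.22) = 0.22
(α → (α → β)) → (α → β) = min(1, 1 − 0.22 + 0.21) = min(1, 0.99) = 0.99
(The value 0.99 < 1 shows this instance is not satisfied; fails in Ł∞ (the t-norm is not idempotent).)

0.99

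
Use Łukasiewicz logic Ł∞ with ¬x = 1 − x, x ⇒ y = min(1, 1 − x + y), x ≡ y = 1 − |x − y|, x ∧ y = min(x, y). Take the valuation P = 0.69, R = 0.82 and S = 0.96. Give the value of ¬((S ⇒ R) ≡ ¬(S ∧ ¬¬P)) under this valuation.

S ⇒ R = min(1, 1 − 0.96 + 0.82) = min(1, 0.86) = 0.86
¬P = 1 − 0.69 = 0.31
¬¬P = 1 − 0.31 = 0.69
S ∧ ¬¬P = min(0.96, 0.69) = 0.69
¬(S ∧ ¬¬P) = 1 − 0.69 = 0.31
(S ⇒ R) ≡ ¬(S ∧ ¬¬P) = 1 − |0.86 − 0.31| = 1 − 0.55 = 0.45
¬((S ⇒ R) ≡ ¬(S ∧ ¬¬P)) = 1 − 0.45 = 0.55

0.55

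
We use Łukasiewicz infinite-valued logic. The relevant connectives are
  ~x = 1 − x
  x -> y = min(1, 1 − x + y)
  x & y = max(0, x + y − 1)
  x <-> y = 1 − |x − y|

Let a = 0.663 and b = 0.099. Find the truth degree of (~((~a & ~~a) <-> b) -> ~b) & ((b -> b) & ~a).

~a = 1 − 0.663 = 0.337
~~a = 1 − 0.337 = 0.663
~a & ~~a = max(0, 0.337 + 0.663 − 1) = max(0, 0.000) = 0.000
(~a & ~~a) <-> b = 1 − |0.000 − 0.099| = 1 − 0.099 = 0.901
~((~a & ~~a) <-> b) = 1 − 0.901 = 0.099
~b = 1 − 0.099 = 0.901
~((~a & ~~a) <-> b) -> ~b = min(1, 1 − 0.099 + 0.901) = min(1, 1.802) = 1.000
b -> b = min(1, 1 − 0.099 + 0.099) = min(1, 1.000) = 1.000
(b -> b) & ~a = max(0, 1.000 + 0.337 − 1) = max(0, 0.337) = 0.337
(~((~a & ~~a) <-> b) -> ~b) & ((b -> b) & ~a) = max(0, 1.000 + 0.337 − 1) = max(0, 0.337) = 0.337

0.337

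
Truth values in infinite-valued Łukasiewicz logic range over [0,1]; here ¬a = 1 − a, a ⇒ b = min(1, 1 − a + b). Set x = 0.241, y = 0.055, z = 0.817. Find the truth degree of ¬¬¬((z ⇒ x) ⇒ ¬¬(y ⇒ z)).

0.000

z ⇒ x = min(1, 1 − 0.817 + 0.241) = min(1, 0.424) = 0.424
y ⇒ z = min(1, 1 − 0.055 + 0.817) = min(1, 1.762) = 1.000
¬(y ⇒ z) = 1 − 1.000 = 0.000
¬¬(y ⇒ z) = 1 − 0.000 = 1.000
(z ⇒ x) ⇒ ¬¬(y ⇒ z) = min(1, 1 − 0.424 + 1.000) = min(1, 1.576) = 1.000
¬((z ⇒ x) ⇒ ¬¬(y ⇒ z)) = 1 − 1.000 = 0.000
¬¬((z ⇒ x) ⇒ ¬¬(y ⇒ z)) = 1 − 0.000 = 1.000
¬¬¬((z ⇒ x) ⇒ ¬¬(y ⇒ z)) = 1 − 1.000 = 0.000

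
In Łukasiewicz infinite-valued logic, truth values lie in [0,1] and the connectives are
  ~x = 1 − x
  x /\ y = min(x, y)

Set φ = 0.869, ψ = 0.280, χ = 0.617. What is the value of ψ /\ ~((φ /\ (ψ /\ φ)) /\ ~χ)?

ψ /\ φ = min(0.280, 0.869) = 0.280
φ /\ (ψ /\ φ) = min(0.869, 0.280) = 0.280
~χ = 1 − 0.617 = 0.383
(φ /\ (ψ /\ φ)) /\ ~χ = min(0.280, 0.383) = 0.280
~((φ /\ (ψ /\ φ)) /\ ~χ) = 1 − 0.280 = 0.720
ψ /\ ~((φ /\ (ψ /\ φ)) /\ ~χ) = min(0.280, 0.720) = 0.280

0.280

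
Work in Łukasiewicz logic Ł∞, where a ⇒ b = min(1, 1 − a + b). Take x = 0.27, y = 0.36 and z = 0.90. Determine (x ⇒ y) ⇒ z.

0.90

x ⇒ y = min(1, 1 − 0.27 + 0.36) = min(1, 1.09) = 1.00
(x ⇒ y) ⇒ z = min(1, 1 − 1.00 + 0.90) = min(1, 0.90) = 0.90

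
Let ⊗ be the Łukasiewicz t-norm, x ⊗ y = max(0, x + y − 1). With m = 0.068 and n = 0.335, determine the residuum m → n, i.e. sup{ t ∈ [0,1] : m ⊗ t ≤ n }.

1.000

The residuum of the Łukasiewicz t-norm gives the supremum: min(1, 1 − 0.068 + 0.335).
1 − 0.068 + 0.335 = 1.267, so t = min(1, 1.267) = 1.000.
Check: 0.068 ⊗ 1.000 = max(0, 0.068) = 0.068 ≤ 0.335.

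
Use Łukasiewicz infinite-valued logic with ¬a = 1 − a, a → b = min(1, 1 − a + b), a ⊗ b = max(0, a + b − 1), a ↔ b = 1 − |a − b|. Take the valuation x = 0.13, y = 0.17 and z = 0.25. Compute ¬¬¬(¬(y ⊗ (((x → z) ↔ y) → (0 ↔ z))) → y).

x → z = min(1, 1 − 0.13 + 0.25) = min(1, 1.12) = 1.00
(x → z) ↔ y = 1 − |1.00 − 0.17| = 1 − 0.83 = 0.17
0 ↔ z = 1 − |0.00 − 0.25| = 1 − 0.25 = 0.75
((x → z) ↔ y) → (0 ↔ z) = min(1, 1 − 0.17 + 0.75) = min(1, 1.58) = 1.00
y ⊗ (((x → z) ↔ y) → (0 ↔ z)) = max(0, 0.17 + 1.00 − 1) = max(0, 0.17) = 0.17
¬(y ⊗ (((x → z) ↔ y) → (0 ↔ z))) = 1 − 0.17 = 0.83
¬(y ⊗ (((x → z) ↔ y) → (0 ↔ z))) → y = min(1, 1 − 0.83 + 0.17) = min(1, 0.34) = 0.34
¬(¬(y ⊗ (((x → z) ↔ y) → (0 ↔ z))) → y) = 1 − 0.34 = 0.66
¬¬(¬(y ⊗ (((x → z) ↔ y) → (0 ↔ z))) → y) = 1 − 0.66 = 0.34
¬¬¬(¬(y ⊗ (((x → z) ↔ y) → (0 ↔ z))) → y) = 1 − 0.34 = 0.66

0.66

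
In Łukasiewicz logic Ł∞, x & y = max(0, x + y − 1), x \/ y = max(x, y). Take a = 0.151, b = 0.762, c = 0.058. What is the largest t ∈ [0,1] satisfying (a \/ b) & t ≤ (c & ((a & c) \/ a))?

a \/ b = max(0.151, 0.762) = 0.762
So the left factor is a \/ b = 0.762.
a & c = max(0, 0.151 + 0.058 − 1) = max(0, -0.791) = 0.000
(a & c) \/ a = max(0.000, 0.151) = 0.151
c & ((a & c) \/ a) = max(0, 0.058 + 0.151 − 1) = max(0, -0.791) = 0.000
So the right-hand bound is c & ((a & c) \/ a) = 0.000.
The residuum of the Łukasiewicz t-norm gives the supremum: min(1, 1 − 0.762 + 0.000).
1 − 0.762 + 0.000 = 0.238, so t = min(1, 0.238) = 0.238.
Check: 0.762 & 0.238 = max(0, 0.000) = 0.000 ≤ 0.000.

0.238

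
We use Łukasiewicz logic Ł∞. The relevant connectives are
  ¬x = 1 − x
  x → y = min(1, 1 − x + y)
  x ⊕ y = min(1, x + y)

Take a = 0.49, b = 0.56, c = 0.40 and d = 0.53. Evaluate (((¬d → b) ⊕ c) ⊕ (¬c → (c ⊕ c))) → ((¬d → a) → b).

¬d = 1 − 0.53 = 0.47
¬d → b = min(1, 1 − 0.47 + 0.56) = min(1, 1.09) = 1.00
(¬d → b) ⊕ c = min(1, 1.00 + 0.40) = min(1, 1.40) = 1.00
¬c = 1 − 0.40 = 0.60
c ⊕ c = min(1, 0.40 + 0.40) = min(1, 0.80) = 0.80
¬c → (c ⊕ c) = min(1, 1 − 0.60 + 0.80) = min(1, 1.20) = 1.00
((¬d → b) ⊕ c) ⊕ (¬c → (c ⊕ c)) = min(1, 1.00 + 1.00) = min(1, 2.00) = 1.00
¬d → a = min(1, 1 − 0.47 + 0.49) = min(1, 1.02) = 1.00
(¬d → a) → b = min(1, 1 − 1.00 + 0.56) = min(1, 0.56) = 0.56
(((¬d → b) ⊕ c) ⊕ (¬c → (c ⊕ c))) → ((¬d → a) → b) = min(1, 1 − 1.00 + 0.56) = min(1, 0.56) = 0.56

0.56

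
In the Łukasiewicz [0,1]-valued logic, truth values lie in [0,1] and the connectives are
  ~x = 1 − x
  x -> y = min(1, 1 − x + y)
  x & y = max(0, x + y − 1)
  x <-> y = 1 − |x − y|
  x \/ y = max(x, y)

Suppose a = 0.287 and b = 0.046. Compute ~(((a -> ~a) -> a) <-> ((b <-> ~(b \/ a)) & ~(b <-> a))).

0.287

~a = 1 − 0.287 = 0.713
a -> ~a = min(1, 1 − 0.287 + 0.713) = min(1, 1.426) = 1.000
(a -> ~a) -> a = min(1, 1 − 1.000 + 0.287) = min(1, 0.287) = 0.287
b \/ a = max(0.046, 0.287) = 0.287
~(b \/ a) = 1 − 0.287 = 0.713
b <-> ~(b \/ a) = 1 − |0.046 − 0.713| = 1 − 0.667 = 0.333
b <-> a = 1 − |0.046 − 0.287| = 1 − 0.241 = 0.759
~(b <-> a) = 1 − 0.759 = 0.241
(b <-> ~(b \/ a)) & ~(b <-> a) = max(0, 0.333 + 0.241 − 1) = max(0, -0.426) = 0.000
((a -> ~a) -> a) <-> ((b <-> ~(b \/ a)) & ~(b <-> a)) = 1 − |0.287 − 0.000| = 1 − 0.287 = 0.713
~(((a -> ~a) -> a) <-> ((b <-> ~(b \/ a)) & ~(b <-> a))) = 1 − 0.713 = 0.287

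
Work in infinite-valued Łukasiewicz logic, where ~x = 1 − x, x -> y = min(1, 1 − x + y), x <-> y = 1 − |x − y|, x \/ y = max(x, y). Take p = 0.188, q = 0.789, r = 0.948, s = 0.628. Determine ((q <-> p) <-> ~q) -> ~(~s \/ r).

0.240

q <-> p = 1 − |0.789 − 0.188| = 1 − 0.601 = 0.399
~q = 1 − 0.789 = 0.211
(q <-> p) <-> ~q = 1 − |0.399 − 0.211| = 1 − 0.188 = 0.812
~s = 1 − 0.628 = 0.372
~s \/ r = max(0.372, 0.948) = 0.948
~(~s \/ r) = 1 − 0.948 = 0.052
((q <-> p) <-> ~q) -> ~(~s \/ r) = min(1, 1 − 0.812 + 0.052) = min(1, 0.240) = 0.240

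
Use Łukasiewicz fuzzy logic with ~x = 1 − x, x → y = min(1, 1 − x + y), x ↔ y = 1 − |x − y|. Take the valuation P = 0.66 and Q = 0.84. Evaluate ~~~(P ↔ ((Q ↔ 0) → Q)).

Q ↔ 0 = 1 − |0.84 − 0.00| = 1 − 0.84 = 0.16
(Q ↔ 0) → Q = min(1, 1 − 0.16 + 0.84) = min(1, 1.68) = 1.00
P ↔ ((Q ↔ 0) → Q) = 1 − |0.66 − 1.00| = 1 − 0.34 = 0.66
~(P ↔ ((Q ↔ 0) → Q)) = 1 − 0.66 = 0.34
~~(P ↔ ((Q ↔ 0) → Q)) = 1 − 0.34 = 0.66
~~~(P ↔ ((Q ↔ 0) → Q)) = 1 − 0.66 = 0.34

0.34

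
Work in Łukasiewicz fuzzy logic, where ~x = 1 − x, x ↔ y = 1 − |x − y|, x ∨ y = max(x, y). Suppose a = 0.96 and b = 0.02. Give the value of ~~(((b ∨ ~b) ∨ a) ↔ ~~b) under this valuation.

0.04

~b = 1 − 0.02 = 0.98
b ∨ ~b = max(0.02, 0.98) = 0.98
(b ∨ ~b) ∨ a = max(0.98, 0.96) = 0.98
~~b = 1 − 0.98 = 0.02
((b ∨ ~b) ∨ a) ↔ ~~b = 1 − |0.98 − 0.02| = 1 − 0.96 = 0.04
~(((b ∨ ~b) ∨ a) ↔ ~~b) = 1 − 0.04 = 0.96
~~(((b ∨ ~b) ∨ a) ↔ ~~b) = 1 − 0.96 = 0.04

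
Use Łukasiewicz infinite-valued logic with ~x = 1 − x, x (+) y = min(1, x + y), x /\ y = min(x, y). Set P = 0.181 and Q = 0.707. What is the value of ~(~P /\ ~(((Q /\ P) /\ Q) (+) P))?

0.362

~P = 1 − 0.181 = 0.819
Q /\ P = min(0.707, 0.181) = 0.181
(Q /\ P) /\ Q = min(0.181, 0.707) = 0.181
((Q /\ P) /\ Q) (+) P = min(1, 0.181 + 0.181) = min(1, 0.362) = 0.362
~(((Q /\ P) /\ Q) (+) P) = 1 − 0.362 = 0.638
~P /\ ~(((Q /\ P) /\ Q) (+) P) = min(0.819, 0.638) = 0.638
~(~P /\ ~(((Q /\ P) /\ Q) (+) P)) = 1 − 0.638 = 0.362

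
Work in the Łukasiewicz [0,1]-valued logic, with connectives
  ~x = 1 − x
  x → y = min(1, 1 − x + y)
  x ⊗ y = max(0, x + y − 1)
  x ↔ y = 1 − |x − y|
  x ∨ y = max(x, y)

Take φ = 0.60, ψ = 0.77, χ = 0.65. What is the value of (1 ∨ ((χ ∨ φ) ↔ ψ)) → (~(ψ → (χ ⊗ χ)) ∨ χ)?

χ ∨ φ = max(0.65, 0.60) = 0.65
(χ ∨ φ) ↔ ψ = 1 − |0.65 − 0.77| = 1 − 0.12 = 0.88
1 ∨ ((χ ∨ φ) ↔ ψ) = max(1.00, 0.88) = 1.00
χ ⊗ χ = max(0, 0.65 + 0.65 − 1) = max(0, 0.30) = 0.30
ψ → (χ ⊗ χ) = min(1, 1 − 0.77 + 0.30) = min(1, 0.53) = 0.53
~(ψ → (χ ⊗ χ)) = 1 − 0.53 = 0.47
~(ψ → (χ ⊗ χ)) ∨ χ = max(0.47, 0.65) = 0.65
(1 ∨ ((χ ∨ φ) ↔ ψ)) → (~(ψ → (χ ⊗ χ)) ∨ χ) = min(1, 1 − 1.00 + 0.65) = min(1, 0.65) = 0.65

0.65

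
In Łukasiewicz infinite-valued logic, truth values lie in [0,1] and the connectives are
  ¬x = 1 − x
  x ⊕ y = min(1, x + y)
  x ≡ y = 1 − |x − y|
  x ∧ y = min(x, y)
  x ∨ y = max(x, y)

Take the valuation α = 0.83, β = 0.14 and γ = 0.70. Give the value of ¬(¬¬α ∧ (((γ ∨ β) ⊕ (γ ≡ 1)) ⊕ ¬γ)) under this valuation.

¬α = 1 − 0.83 = 0.17
¬¬α = 1 − 0.17 = 0.83
γ ∨ β = max(0.70, 0.14) = 0.70
γ ≡ 1 = 1 − |0.70 − 1.00| = 1 − 0.30 = 0.70
(γ ∨ β) ⊕ (γ ≡ 1) = min(1, 0.70 + 0.70) = min(1, 1.40) = 1.00
¬γ = 1 − 0.70 = 0.30
((γ ∨ β) ⊕ (γ ≡ 1)) ⊕ ¬γ = min(1, 1.00 + 0.30) = min(1, 1.30) = 1.00
¬¬α ∧ (((γ ∨ β) ⊕ (γ ≡ 1)) ⊕ ¬γ) = min(0.83, 1.00) = 0.83
¬(¬¬α ∧ (((γ ∨ β) ⊕ (γ ≡ 1)) ⊕ ¬γ)) = 1 − 0.83 = 0.17

0.17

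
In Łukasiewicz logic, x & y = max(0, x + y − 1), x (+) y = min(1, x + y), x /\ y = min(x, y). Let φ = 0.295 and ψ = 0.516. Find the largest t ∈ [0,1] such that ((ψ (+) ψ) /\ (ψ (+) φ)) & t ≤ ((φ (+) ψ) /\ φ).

0.484

ψ (+) ψ = min(1, 0.516 + 0.516) = min(1, 1.032) = 1.000
ψ (+) φ = min(1, 0.516 + 0.295) = min(1, 0.811) = 0.811
(ψ (+) ψ) /\ (ψ (+) φ) = min(1.000, 0.811) = 0.811
So the left factor is (ψ (+) ψ) /\ (ψ (+) φ) = 0.811.
φ (+) ψ = min(1, 0.295 + 0.516) = min(1, 0.811) = 0.811
(φ (+) ψ) /\ φ = min(0.811, 0.295) = 0.295
So the right-hand bound is (φ (+) ψ) /\ φ = 0.295.
The residuum of the Łukasiewicz t-norm gives the supremum: min(1, 1 − 0.811 + 0.295).
1 − 0.811 + 0.295 = 0.484, so t = min(1, 0.484) = 0.484.
Check: 0.811 & 0.484 = max(0, 0.295) = 0.295 ≤ 0.295.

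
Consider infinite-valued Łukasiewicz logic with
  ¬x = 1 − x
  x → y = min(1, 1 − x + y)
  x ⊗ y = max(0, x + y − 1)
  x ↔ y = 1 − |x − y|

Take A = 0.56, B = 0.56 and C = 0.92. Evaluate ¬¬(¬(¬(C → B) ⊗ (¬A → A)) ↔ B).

C → B = min(1, 1 − 0.92 + 0.56) = min(1, 0.64) = 0.64
¬(C → B) = 1 − 0.64 = 0.36
¬A = 1 − 0.56 = 0.44
¬A → A = min(1, 1 − 0.44 + 0.56) = min(1, 1.12) = 1.00
¬(C → B) ⊗ (¬A → A) = max(0, 0.36 + 1.00 − 1) = max(0, 0.36) = 0.36
¬(¬(C → B) ⊗ (¬A → A)) = 1 − 0.36 = 0.64
¬(¬(C → B) ⊗ (¬A → A)) ↔ B = 1 − |0.64 − 0.56| = 1 − 0.08 = 0.92
¬(¬(¬(C → B) ⊗ (¬A → A)) ↔ B) = 1 − 0.92 = 0.08
¬¬(¬(¬(C → B) ⊗ (¬A → A)) ↔ B) = 1 − 0.08 = 0.92

0.92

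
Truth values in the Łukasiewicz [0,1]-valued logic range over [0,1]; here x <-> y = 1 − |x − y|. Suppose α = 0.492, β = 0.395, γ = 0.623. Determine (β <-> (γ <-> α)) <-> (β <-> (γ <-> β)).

γ <-> α = 1 − |0.623 − 0.492| = 1 − 0.131 = 0.869
β <-> (γ <-> α) = 1 − |0.395 − 0.869| = 1 − 0.474 = 0.526
γ <-> β = 1 − |0.623 − 0.395| = 1 − 0.228 = 0.772
β <-> (γ <-> β) = 1 − |0.395 − 0.772| = 1 − 0.377 = 0.623
(β <-> (γ <-> α)) <-> (β <-> (γ <-> β)) = 1 − |0.526 − 0.623| = 1 − 0.097 = 0.903

0.903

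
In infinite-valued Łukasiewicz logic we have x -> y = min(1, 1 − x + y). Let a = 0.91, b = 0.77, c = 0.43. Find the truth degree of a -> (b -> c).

b -> c = min(1, 1 − 0.77 + 0.43) = min(1, 0.66) = 0.66
a -> (b -> c) = min(1, 1 − 0.91 + 0.66) = min(1, 0.75) = 0.75

0.75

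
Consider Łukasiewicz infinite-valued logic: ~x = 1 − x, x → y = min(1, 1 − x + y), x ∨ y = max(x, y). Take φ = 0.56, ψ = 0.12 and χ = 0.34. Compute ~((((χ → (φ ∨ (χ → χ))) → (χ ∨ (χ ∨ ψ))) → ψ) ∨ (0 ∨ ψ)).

0.22

χ → χ = min(1, 1 − 0.34 + 0.34) = min(1, 1.00) = 1.00
φ ∨ (χ → χ) = max(0.56, 1.00) = 1.00
χ → (φ ∨ (χ → χ)) = min(1, 1 − 0.34 + 1.00) = min(1, 1.66) = 1.00
χ ∨ ψ = max(0.34, 0.12) = 0.34
χ ∨ (χ ∨ ψ) = max(0.34, 0.34) = 0.34
(χ → (φ ∨ (χ → χ))) → (χ ∨ (χ ∨ ψ)) = min(1, 1 − 1.00 + 0.34) = min(1, 0.34) = 0.34
((χ → (φ ∨ (χ → χ))) → (χ ∨ (χ ∨ ψ))) → ψ = min(1, 1 − 0.34 + 0.12) = min(1, 0.78) = 0.78
0 ∨ ψ = max(0.00, 0.12) = 0.12
(((χ → (φ ∨ (χ → χ))) → (χ ∨ (χ ∨ ψ))) → ψ) ∨ (0 ∨ ψ) = max(0.78, 0.12) = 0.78
~((((χ → (φ ∨ (χ → χ))) → (χ ∨ (χ ∨ ψ))) → ψ) ∨ (0 ∨ ψ)) = 1 − 0.78 = 0.22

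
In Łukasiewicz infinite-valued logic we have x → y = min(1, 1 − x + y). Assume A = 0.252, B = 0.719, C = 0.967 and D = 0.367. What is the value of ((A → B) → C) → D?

A → B = min(1, 1 − 0.252 + 0.719) = min(1, 1.467) = 1.000
(A → B) → C = min(1, 1 − 1.000 + 0.967) = min(1, 0.967) = 0.967
((A → B) → C) → D = min(1, 1 − 0.967 + 0.367) = min(1, 0.400) = 0.400

0.400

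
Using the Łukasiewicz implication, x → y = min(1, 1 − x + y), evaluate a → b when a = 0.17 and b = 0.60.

1.00

a → b = min(1, 1 − 0.17 + 0.60) = min(1, 1.43) = 1.00
For comparison, the Gödel implication (1 if x ≤ y else y) would give 1.00.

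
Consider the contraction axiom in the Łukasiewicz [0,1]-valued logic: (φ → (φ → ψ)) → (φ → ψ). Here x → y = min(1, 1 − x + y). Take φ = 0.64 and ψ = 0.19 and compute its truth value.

0.64

φ → ψ = min(1, 1 − 0.64 + 0.19) = min(1, 0.55) = 0.55
φ → (φ → ψ) = min(1, 1 − 0.64 + 0.55) = min(1, 0.91) = 0.91
(φ → (φ → ψ)) → (φ → ψ) = min(1, 1 − 0.91 + 0.55) = min(1, 0.64) = 0.64
(The value 0.64 < 1 shows this instance is not satisfied; fails in Ł∞ (the t-norm is not idempotent).)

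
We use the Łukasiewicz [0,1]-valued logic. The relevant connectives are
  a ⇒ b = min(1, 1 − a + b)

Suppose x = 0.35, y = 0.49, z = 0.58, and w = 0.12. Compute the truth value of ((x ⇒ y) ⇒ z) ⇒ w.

x ⇒ y = min(1, 1 − 0.35 + 0.49) = min(1, 1.14) = 1.00
(x ⇒ y) ⇒ z = min(1, 1 − 1.00 + 0.58) = min(1, 0.58) = 0.58
((x ⇒ y) ⇒ z) ⇒ w = min(1, 1 − 0.58 + 0.12) = min(1, 0.54) = 0.54

0.54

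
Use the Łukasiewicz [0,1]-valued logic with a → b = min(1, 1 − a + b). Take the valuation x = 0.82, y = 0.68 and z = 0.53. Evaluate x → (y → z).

1.00

y → z = min(1, 1 − 0.68 + 0.53) = min(1, 0.85) = 0.85
x → (y → z) = min(1, 1 − 0.82 + 0.85) = min(1, 1.03) = 1.00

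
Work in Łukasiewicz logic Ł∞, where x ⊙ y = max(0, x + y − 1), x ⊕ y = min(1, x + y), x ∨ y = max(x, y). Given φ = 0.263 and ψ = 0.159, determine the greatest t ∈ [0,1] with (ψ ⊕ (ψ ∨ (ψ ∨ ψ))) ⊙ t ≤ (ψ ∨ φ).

ψ ∨ ψ = max(0.159, 0.159) = 0.159
ψ ∨ (ψ ∨ ψ) = max(0.159, 0.159) = 0.159
ψ ⊕ (ψ ∨ (ψ ∨ ψ)) = min(1, 0.159 + 0.159) = min(1, 0.318) = 0.318
So the left factor is ψ ⊕ (ψ ∨ (ψ ∨ ψ)) = 0.318.
ψ ∨ φ = max(0.159, 0.263) = 0.263
So the right-hand bound is ψ ∨ φ = 0.263.
The residuum of the Łukasiewicz t-norm gives the supremum: min(1, 1 − 0.318 + 0.263).
1 − 0.318 + 0.263 = 0.945, so t = min(1, 0.945) = 0.945.
Check: 0.318 ⊙ 0.945 = max(0, 0.263) = 0.263 ≤ 0.263.

0.945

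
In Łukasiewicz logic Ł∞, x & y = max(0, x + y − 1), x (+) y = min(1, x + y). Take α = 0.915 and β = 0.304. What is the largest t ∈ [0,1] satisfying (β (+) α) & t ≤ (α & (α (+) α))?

β (+) α = min(1, 0.304 + 0.915) = min(1, 1.219) = 1.000
So the left factor is β (+) α = 1.000.
α (+) α = min(1, 0.915 + 0.915) = min(1, 1.830) = 1.000
α & (α (+) α) = max(0, 0.915 + 1.000 − 1) = max(0, 0.915) = 0.915
So the right-hand bound is α & (α (+) α) = 0.915.
The residuum of the Łukasiewicz t-norm gives the supremum: min(1, 1 − 1.000 + 0.915).
1 − 1.000 + 0.915 = 0.915, so t = min(1, 0.915) = 0.915.
Check: 1.000 & 0.915 = max(0, 0.915) = 0.915 ≤ 0.915.

0.915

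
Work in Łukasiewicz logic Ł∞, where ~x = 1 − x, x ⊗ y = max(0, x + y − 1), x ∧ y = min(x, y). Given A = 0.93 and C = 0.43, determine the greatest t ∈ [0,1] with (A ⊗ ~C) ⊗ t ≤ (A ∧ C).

0.93

~C = 1 − 0.43 = 0.57
A ⊗ ~C = max(0, 0.93 + 0.57 − 1) = max(0, 0.50) = 0.50
So the left factor is A ⊗ ~C = 0.50.
A ∧ C = min(0.93, 0.43) = 0.43
So the right-hand bound is A ∧ C = 0.43.
The residuum of the Łukasiewicz t-norm gives the supremum: min(1, 1 − 0.50 + 0.43).
1 − 0.50 + 0.43 = 0.93, so t = min(1, 0.93) = 0.93.
Check: 0.50 ⊗ 0.93 = max(0, 0.43) = 0.43 ≤ 0.43.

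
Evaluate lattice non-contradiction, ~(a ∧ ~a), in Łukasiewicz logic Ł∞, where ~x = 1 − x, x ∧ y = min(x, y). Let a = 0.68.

~a = 1 − 0.68 = 0.32
a ∧ ~a = min(0.68, 0.32) = 0.32
~(a ∧ ~a) = 1 − 0.32 = 0.68
(The value 0.68 < 1 shows this instance is not satisfied; not a Ł∞-tautology — its value is 1 − min(a, 1−a).)

0.68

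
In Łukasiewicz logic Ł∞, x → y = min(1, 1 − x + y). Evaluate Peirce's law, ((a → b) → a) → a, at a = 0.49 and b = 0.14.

0.65

a → b = min(1, 1 − 0.49 + 0.14) = min(1, 0.65) = 0.65
(a → b) → a = min(1, 1 − 0.65 + 0.49) = min(1, 0.84) = 0.84
((a → b) → a) → a = min(1, 1 − 0.84 + 0.49) = min(1, 0.65) = 0.65
(The value 0.65 < 1 shows this instance is not satisfied; not a Ł∞-tautology in general.)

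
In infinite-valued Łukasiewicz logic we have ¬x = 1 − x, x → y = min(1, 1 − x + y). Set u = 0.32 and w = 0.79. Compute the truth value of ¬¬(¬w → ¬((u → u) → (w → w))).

0.79

¬w = 1 − 0.79 = 0.21
u → u = min(1, 1 − 0.32 + 0.32) = min(1, 1.00) = 1.00
w → w = min(1, 1 − 0.79 + 0.79) = min(1, 1.00) = 1.00
(u → u) → (w → w) = min(1, 1 − 1.00 + 1.00) = min(1, 1.00) = 1.00
¬((u → u) → (w → w)) = 1 − 1.00 = 0.00
¬w → ¬((u → u) → (w → w)) = min(1, 1 − 0.21 + 0.00) = min(1, 0.79) = 0.79
¬(¬w → ¬((u → u) → (w → w))) = 1 − 0.79 = 0.21
¬¬(¬w → ¬((u → u) → (w → w))) = 1 − 0.21 = 0.79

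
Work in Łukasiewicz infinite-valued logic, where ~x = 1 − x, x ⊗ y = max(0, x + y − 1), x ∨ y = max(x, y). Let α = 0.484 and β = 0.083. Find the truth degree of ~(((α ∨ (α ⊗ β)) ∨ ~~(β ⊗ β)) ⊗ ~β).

0.599

α ⊗ β = max(0, 0.484 + 0.083 − 1) = max(0, -0.433) = 0.000
α ∨ (α ⊗ β) = max(0.484, 0.000) = 0.484
β ⊗ β = max(0, 0.083 + 0.083 − 1) = max(0, -0.834) = 0.000
~(β ⊗ β) = 1 − 0.000 = 1.000
~~(β ⊗ β) = 1 − 1.000 = 0.000
(α ∨ (α ⊗ β)) ∨ ~~(β ⊗ β) = max(0.484, 0.000) = 0.484
~β = 1 − 0.083 = 0.917
((α ∨ (α ⊗ β)) ∨ ~~(β ⊗ β)) ⊗ ~β = max(0, 0.484 + 0.917 − 1) = max(0, 0.401) = 0.401
~(((α ∨ (α ⊗ β)) ∨ ~~(β ⊗ β)) ⊗ ~β) = 1 − 0.401 = 0.599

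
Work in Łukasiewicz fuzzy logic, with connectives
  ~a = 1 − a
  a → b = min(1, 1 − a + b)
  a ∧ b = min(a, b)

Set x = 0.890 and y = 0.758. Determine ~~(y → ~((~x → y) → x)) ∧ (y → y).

0.352

~x = 1 − 0.890 = 0.110
~x → y = min(1, 1 − 0.110 + 0.758) = min(1, 1.648) = 1.000
(~x → y) → x = min(1, 1 − 1.000 + 0.890) = min(1, 0.890) = 0.890
~((~x → y) → x) = 1 − 0.890 = 0.110
y → ~((~x → y) → x) = min(1, 1 − 0.758 + 0.110) = min(1, 0.352) = 0.352
~(y → ~((~x → y) → x)) = 1 − 0.352 = 0.648
~~(y → ~((~x → y) → x)) = 1 − 0.648 = 0.352
y → y = min(1, 1 − 0.758 + 0.758) = min(1, 1.000) = 1.000
~~(y → ~((~x → y) → x)) ∧ (y → y) = min(0.352, 1.000) = 0.352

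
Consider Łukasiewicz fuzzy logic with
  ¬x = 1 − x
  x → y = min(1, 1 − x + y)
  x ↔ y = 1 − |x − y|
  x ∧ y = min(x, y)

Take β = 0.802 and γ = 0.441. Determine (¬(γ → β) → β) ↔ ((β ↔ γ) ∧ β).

0.639

γ → β = min(1, 1 − 0.441 + 0.802) = min(1, 1.361) = 1.000
¬(γ → β) = 1 − 1.000 = 0.000
¬(γ → β) → β = min(1, 1 − 0.000 + 0.802) = min(1, 1.802) = 1.000
β ↔ γ = 1 − |0.802 − 0.441| = 1 − 0.361 = 0.639
(β ↔ γ) ∧ β = min(0.639, 0.802) = 0.639
(¬(γ → β) → β) ↔ ((β ↔ γ) ∧ β) = 1 − |1.000 − 0.639| = 1 − 0.361 = 0.639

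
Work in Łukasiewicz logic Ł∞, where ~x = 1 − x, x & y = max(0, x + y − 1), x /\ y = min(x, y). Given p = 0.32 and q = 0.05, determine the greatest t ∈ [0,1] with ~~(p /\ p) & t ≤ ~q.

p /\ p = min(0.32, 0.32) = 0.32
~(p /\ p) = 1 − 0.32 = 0.68
~~(p /\ p) = 1 − 0.68 = 0.32
So the left factor is ~~(p /\ p) = 0.32.
~q = 1 − 0.05 = 0.95
So the right-hand bound is ~q = 0.95.
The residuum of the Łukasiewicz t-norm gives the supremum: min(1, 1 − 0.32 + 0.95).
1 − 0.32 + 0.95 = 1.63, so t = min(1, 1.63) = 1.00.
Check: 0.32 & 1.00 = max(0, 0.32) = 0.32 ≤ 0.95.

1.00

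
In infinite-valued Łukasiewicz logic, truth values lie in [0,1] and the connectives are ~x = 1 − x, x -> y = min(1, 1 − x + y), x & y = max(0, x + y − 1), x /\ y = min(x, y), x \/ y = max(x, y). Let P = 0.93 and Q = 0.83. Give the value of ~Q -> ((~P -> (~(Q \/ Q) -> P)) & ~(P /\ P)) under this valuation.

~Q = 1 − 0.83 = 0.17
~P = 1 − 0.93 = 0.07
Q \/ Q = max(0.83, 0.83) = 0.83
~(Q \/ Q) = 1 − 0.83 = 0.17
~(Q \/ Q) -> P = min(1, 1 − 0.17 + 0.93) = min(1, 1.76) = 1.00
~P -> (~(Q \/ Q) -> P) = min(1, 1 − 0.07 + 1.00) = min(1, 1.93) = 1.00
P /\ P = min(0.93, 0.93) = 0.93
~(P /\ P) = 1 − 0.93 = 0.07
(~P -> (~(Q \/ Q) -> P)) & ~(P /\ P) = max(0, 1.00 + 0.07 − 1) = max(0, 0.07) = 0.07
~Q -> ((~P -> (~(Q \/ Q) -> P)) & ~(P /\ P)) = min(1, 1 − 0.17 + 0.07) = min(1, 0.90) = 0.90

0.90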